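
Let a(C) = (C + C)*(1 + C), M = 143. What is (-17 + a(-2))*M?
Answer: -1859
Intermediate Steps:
a(C) = 2*C*(1 + C) (a(C) = (2*C)*(1 + C) = 2*C*(1 + C))
(-17 + a(-2))*M = (-17 + 2*(-2)*(1 - 2))*143 = (-17 + 2*(-2)*(-1))*143 = (-17 + 4)*143 = -13*143 = -1859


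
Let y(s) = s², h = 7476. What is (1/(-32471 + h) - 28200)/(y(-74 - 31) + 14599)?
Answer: -704859001/640471880 ≈ -1.1005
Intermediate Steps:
(1/(-32471 + h) - 28200)/(y(-74 - 31) + 14599) = (1/(-32471 + 7476) - 28200)/((-74 - 31)² + 14599) = (1/(-24995) - 28200)/((-105)² + 14599) = (-1/24995 - 28200)/(11025 + 14599) = -704859001/24995/25624 = -704859001/24995*1/25624 = -704859001/640471880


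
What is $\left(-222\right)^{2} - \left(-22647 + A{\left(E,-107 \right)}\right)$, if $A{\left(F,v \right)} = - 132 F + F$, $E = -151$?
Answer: $52150$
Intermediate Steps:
$A{\left(F,v \right)} = - 131 F$
$\left(-222\right)^{2} - \left(-22647 + A{\left(E,-107 \right)}\right) = \left(-222\right)^{2} + \left(22647 - \left(-131\right) \left(-151\right)\right) = 49284 + \left(22647 - 19781\right) = 49284 + 2866 = 52150$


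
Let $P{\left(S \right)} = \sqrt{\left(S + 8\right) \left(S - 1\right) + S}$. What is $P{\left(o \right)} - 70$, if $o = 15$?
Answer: $-70 + \sqrt{337} \approx -51.642$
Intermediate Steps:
$P{\left(S \right)} = \sqrt{S + \left(-1 + S\right) \left(8 + S\right)}$ ($P{\left(S \right)} = \sqrt{\left(8 + S\right) \left(-1 + S\right) + S} = \sqrt{\left(-1 + S\right) \left(8 + S\right) + S} = \sqrt{S + \left(-1 + S\right) \left(8 + S\right)}$)
$P{\left(o \right)} - 70 = \sqrt{-8 + 15^{2} + 8 \cdot 15} - 70 = \sqrt{-8 + 225 + 120} - 70 = \sqrt{337} - 70 = -70 + \sqrt{337}$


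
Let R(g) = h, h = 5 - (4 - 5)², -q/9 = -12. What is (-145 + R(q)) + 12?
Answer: -129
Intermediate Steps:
q = 108 (q = -9*(-12) = 108)
h = 4 (h = 5 - 1*(-1)² = 5 - 1*1 = 5 - 1 = 4)
R(g) = 4
(-145 + R(q)) + 12 = (-145 + 4) + 12 = -141 + 12 = -129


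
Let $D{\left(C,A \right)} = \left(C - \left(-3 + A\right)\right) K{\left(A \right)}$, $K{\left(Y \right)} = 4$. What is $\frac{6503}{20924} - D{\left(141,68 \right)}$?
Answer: $- \frac{6354393}{20924} \approx -303.69$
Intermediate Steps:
$D{\left(C,A \right)} = 12 - 4 A + 4 C$ ($D{\left(C,A \right)} = \left(C - \left(-3 + A\right)\right) 4 = \left(3 + C - A\right) 4 = 12 - 4 A + 4 C$)
$\frac{6503}{20924} - D{\left(141,68 \right)} = \frac{6503}{20924} - \left(12 - 272 + 4 \cdot 141\right) = 6503 \cdot \frac{1}{20924} - \left(12 - 272 + 564\right) = \frac{6503}{20924} - 304 = - \frac{6354393}{20924}$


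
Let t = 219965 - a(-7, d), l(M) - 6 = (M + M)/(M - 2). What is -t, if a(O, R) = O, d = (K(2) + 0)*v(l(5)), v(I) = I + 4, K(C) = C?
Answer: -219972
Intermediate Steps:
l(M) = 6 + 2*M/(-2 + M) (l(M) = 6 + (M + M)/(M - 2) = 6 + (2*M)/(-2 + M) = 6 + 2*M/(-2 + M))
v(I) = 4 + I
d = 80/3 (d = (2 + 0)*(4 + 4*(-3 + 2*5)/(-2 + 5)) = 2*(4 + 4*(-3 + 10)/3) = 2*(4 + 4*(1/3)*7) = 2*(4 + 28/3) = 2*(40/3) = 80/3 ≈ 26.667)
t = 219972 (t = 219965 - 1*(-7) = 219965 + 7 = 219972)
-t = -1*219972 = -219972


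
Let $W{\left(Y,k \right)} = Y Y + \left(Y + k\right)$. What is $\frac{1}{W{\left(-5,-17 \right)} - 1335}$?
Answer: $- \frac{1}{1332} \approx -0.00075075$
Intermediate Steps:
$W{\left(Y,k \right)} = Y + k + Y^{2}$ ($W{\left(Y,k \right)} = Y^{2} + \left(Y + k\right) = Y + k + Y^{2}$)
$\frac{1}{W{\left(-5,-17 \right)} - 1335} = \frac{1}{\left(-5 - 17 + \left(-5\right)^{2}\right) - 1335} = \frac{1}{\left(-5 - 17 + 25\right) - 1335} = \frac{1}{3 - 1335} = \frac{1}{-1332} = - \frac{1}{1332}$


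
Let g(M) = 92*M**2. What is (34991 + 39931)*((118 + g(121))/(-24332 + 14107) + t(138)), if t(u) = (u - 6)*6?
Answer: 101161332684/2045 ≈ 4.9468e+7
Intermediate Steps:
t(u) = -36 + 6*u (t(u) = (-6 + u)*6 = -36 + 6*u)
(34991 + 39931)*((118 + g(121))/(-24332 + 14107) + t(138)) = (34991 + 39931)*((118 + 92*121**2)/(-24332 + 14107) + (-36 + 6*138)) = 74922*((118 + 92*14641)/(-10225) + (-36 + 828)) = 74922*((118 + 1346972)*(-1/10225) + 792) = 74922*(1347090*(-1/10225) + 792) = 74922*(-269418/2045 + 792) = 74922*(1350222/2045) = 101161332684/2045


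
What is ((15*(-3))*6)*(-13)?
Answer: 3510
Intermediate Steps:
((15*(-3))*6)*(-13) = -45*6*(-13) = -270*(-13) = 3510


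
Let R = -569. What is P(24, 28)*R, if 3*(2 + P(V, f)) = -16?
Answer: 12518/3 ≈ 4172.7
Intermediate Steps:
P(V, f) = -22/3 (P(V, f) = -2 + (⅓)*(-16) = -2 - 16/3 = -22/3)
P(24, 28)*R = -22/3*(-569) = 12518/3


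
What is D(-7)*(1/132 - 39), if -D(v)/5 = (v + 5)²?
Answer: 25735/33 ≈ 779.85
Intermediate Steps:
D(v) = -5*(5 + v)² (D(v) = -5*(v + 5)² = -5*(5 + v)²)
D(-7)*(1/132 - 39) = (-5*(5 - 7)²)*(1/132 - 39) = (-5*(-2)²)*(1/132 - 39) = -5*4*(-5147/132) = -20*(-5147/132) = 25735/33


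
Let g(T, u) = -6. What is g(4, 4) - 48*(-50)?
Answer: 2394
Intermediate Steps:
g(4, 4) - 48*(-50) = -6 - 48*(-50) = -6 + 2400 = 2394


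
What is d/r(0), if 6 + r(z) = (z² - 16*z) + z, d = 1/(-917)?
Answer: 1/5502 ≈ 0.00018175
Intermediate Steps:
d = -1/917 ≈ -0.0010905
r(z) = -6 + z² - 15*z (r(z) = -6 + ((z² - 16*z) + z) = -6 + (z² - 15*z) = -6 + z² - 15*z)
d/r(0) = -1/(917*(-6 + 0² - 15*0)) = -1/(917*(-6 + 0 + 0)) = -1/917/(-6) = -1/917*(-⅙) = 1/5502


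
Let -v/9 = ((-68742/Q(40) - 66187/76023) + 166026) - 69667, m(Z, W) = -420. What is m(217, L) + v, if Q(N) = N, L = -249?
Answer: -143966649667/168940 ≈ -8.5218e+5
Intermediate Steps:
v = -143895694867/168940 (v = -9*(((-68742/40 - 66187/76023) + 166026) - 69667) = -9*(((-68742*1/40 - 66187*1/76023) + 166026) - 69667) = -9*(((-34371/20 - 66187/76023) + 166026) - 69667) = -9*((-2614310273/1520460 + 166026) - 69667) = -9*(249821581687/1520460 - 69667) = -9*143895694867/1520460 = -143895694867/168940 ≈ -8.5176e+5)
m(217, L) + v = -420 - 143895694867/168940 = -143966649667/168940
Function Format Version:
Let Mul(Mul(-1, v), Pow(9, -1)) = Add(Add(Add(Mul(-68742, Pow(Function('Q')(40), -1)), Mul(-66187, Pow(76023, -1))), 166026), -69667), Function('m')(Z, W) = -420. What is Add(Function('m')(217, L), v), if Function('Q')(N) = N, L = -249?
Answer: Rational(-143966649667, 168940) ≈ -8.5218e+5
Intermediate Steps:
v = Rational(-143895694867, 168940) (v = Mul(-9, Add(Add(Add(Mul(-68742, Pow(40, -1)), Mul(-66187, Pow(76023, -1))), 166026), -69667)) = Mul(-9, Add(Add(Add(Mul(-68742, Rational(1, 40)), Mul(-66187, Rational(1, 76023))), 166026), -69667)) = Mul(-9, Add(Add(Add(Rational(-34371, 20), Rational(-66187, 76023)), 166026), -69667)) = Mul(-9, Add(Add(Rational(-2614310273, 1520460), 166026), -69667)) = Mul(-9, Add(Rational(249821581687, 1520460), -69667)) = Mul(-9, Rational(143895694867, 1520460)) = Rational(-143895694867, 168940) ≈ -8.5176e+5)
Add(Function('m')(217, L), v) = Add(-420, Rational(-143895694867, 168940)) = Rational(-143966649667, 168940)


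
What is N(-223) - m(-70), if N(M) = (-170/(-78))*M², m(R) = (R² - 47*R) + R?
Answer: 3910285/39 ≈ 1.0026e+5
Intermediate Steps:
m(R) = R² - 46*R
N(M) = 85*M²/39 (N(M) = (-170*(-1/78))*M² = 85*M²/39)
N(-223) - m(-70) = (85/39)*(-223)² - (-70)*(-46 - 70) = (85/39)*49729 - (-70)*(-116) = 4226965/39 - 1*8120 = 4226965/39 - 8120 = 3910285/39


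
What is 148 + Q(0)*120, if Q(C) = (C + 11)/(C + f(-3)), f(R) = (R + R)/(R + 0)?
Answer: 808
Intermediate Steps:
f(R) = 2 (f(R) = (2*R)/R = 2)
Q(C) = (11 + C)/(2 + C) (Q(C) = (C + 11)/(C + 2) = (11 + C)/(2 + C))
148 + Q(0)*120 = 148 + ((11 + 0)/(2 + 0))*120 = 148 + (11/2)*120 = 148 + 660 = 808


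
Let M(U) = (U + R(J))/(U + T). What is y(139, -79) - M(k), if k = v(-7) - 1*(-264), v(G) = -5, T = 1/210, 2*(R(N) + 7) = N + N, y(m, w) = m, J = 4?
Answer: 7506589/54391 ≈ 138.01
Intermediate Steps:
R(N) = -7 + N (R(N) = -7 + (N + N)/2 = -7 + (2*N)/2 = -7 + N)
T = 1/210 ≈ 0.0047619
k = 259 (k = -5 - 1*(-264) = -5 + 264 = 259)
M(U) = (-3 + U)/(1/210 + U) (M(U) = (U + (-7 + 4))/(U + 1/210) = (U - 3)/(1/210 + U) = (-3 + U)/(1/210 + U))
y(139, -79) - M(k) = 139 - 210*(-3 + 259)/(1 + 210*259) = 139 - 210*256/(1 + 54390) = 139 - 210*256/54391 = 139 - 1*53760/54391 = 139 - 53760/54391 = 7506589/54391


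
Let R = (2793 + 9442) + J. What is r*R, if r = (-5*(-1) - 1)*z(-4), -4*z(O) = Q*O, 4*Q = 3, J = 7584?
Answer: 59457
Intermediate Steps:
Q = ¾ (Q = (¼)*3 = ¾ ≈ 0.75000)
R = 19819 (R = (2793 + 9442) + 7584 = 12235 + 7584 = 19819)
z(O) = -3*O/16
r = 3 (r = (-5*(-1) - 1)*(-3/16*(-4)) = (5 - 1)*(¾) = 4*(¾) = 3)
r*R = 3*19819 = 59457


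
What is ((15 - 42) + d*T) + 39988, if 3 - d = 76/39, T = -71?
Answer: 1555568/39 ≈ 39886.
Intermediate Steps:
d = 41/39 (d = 3 - 76/39 = 41/39 ≈ 1.0513)
((15 - 42) + d*T) + 39988 = ((15 - 42) + (41/39)*(-71)) + 39988 = (-27 - 2911/39) + 39988 = -3964/39 + 39988 = 1555568/39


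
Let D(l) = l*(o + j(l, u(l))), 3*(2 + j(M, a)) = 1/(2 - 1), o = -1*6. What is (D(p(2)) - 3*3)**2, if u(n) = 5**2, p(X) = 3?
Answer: 1024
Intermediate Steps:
o = -6
u(n) = 25
j(M, a) = -5/3 (j(M, a) = -2 + 1/(3*(2 - 1)) = -2 + (1/3)/1 = -2 + (1/3)*1 = -2 + 1/3 = -5/3)
D(l) = -23*l/3 (D(l) = l*(-6 - 5/3) = l*(-23/3) = -23*l/3)
(D(p(2)) - 3*3)**2 = (-23/3*3 - 3*3)**2 = (-23 - 9)**2 = (-32)**2 = 1024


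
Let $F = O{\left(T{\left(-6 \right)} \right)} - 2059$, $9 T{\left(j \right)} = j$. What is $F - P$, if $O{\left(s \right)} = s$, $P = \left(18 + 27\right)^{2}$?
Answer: $- \frac{12254}{3} \approx -4084.7$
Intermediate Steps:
$T{\left(j \right)} = \frac{j}{9}$
$P = 2025$ ($P = 45^{2} = 2025$)
$F = - \frac{6179}{3}$ ($F = \frac{1}{9} \left(-6\right) - 2059 = - \frac{2}{3} - 2059 = - \frac{6179}{3} \approx -2059.7$)
$F - P = - \frac{6179}{3} - 2025 = - \frac{12254}{3}$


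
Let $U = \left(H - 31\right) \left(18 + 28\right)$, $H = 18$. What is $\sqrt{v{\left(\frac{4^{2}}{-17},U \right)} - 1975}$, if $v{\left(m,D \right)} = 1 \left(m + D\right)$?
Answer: $\frac{7 i \sqrt{15181}}{17} \approx 50.734 i$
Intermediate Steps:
$U = -598$ ($U = \left(18 - 31\right) \left(18 + 28\right) = \left(-13\right) 46 = -598$)
$v{\left(m,D \right)} = D + m$ ($v{\left(m,D \right)} = 1 \left(D + m\right) = D + m$)
$\sqrt{v{\left(\frac{4^{2}}{-17},U \right)} - 1975} = \sqrt{\left(-598 + \frac{4^{2}}{-17}\right) - 1975} = \sqrt{\left(-598 + 16 \left(- \frac{1}{17}\right)\right) - 1975} = \sqrt{\left(-598 - \frac{16}{17}\right) - 1975} = \sqrt{- \frac{10182}{17} - 1975} = \sqrt{- \frac{43757}{17}} = \frac{7 i \sqrt{15181}}{17}$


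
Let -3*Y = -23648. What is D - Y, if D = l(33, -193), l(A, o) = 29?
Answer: -23561/3 ≈ -7853.7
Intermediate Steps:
Y = 23648/3 (Y = -⅓*(-23648) = 23648/3 ≈ 7882.7)
D = 29
D - Y = 29 - 1*23648/3 = 29 - 23648/3 = -23561/3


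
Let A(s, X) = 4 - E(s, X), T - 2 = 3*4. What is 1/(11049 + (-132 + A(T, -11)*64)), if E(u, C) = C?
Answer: 1/11877 ≈ 8.4196e-5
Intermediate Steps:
T = 14 (T = 2 + 3*4 = 2 + 12 = 14)
A(s, X) = 4 - X
1/(11049 + (-132 + A(T, -11)*64)) = 1/(11049 + (-132 + (4 - 1*(-11))*64)) = 1/(11049 + (-132 + (4 + 11)*64)) = 1/(11049 + (-132 + 15*64)) = 1/(11049 + (-132 + 960)) = 1/(11049 + 828) = 1/11877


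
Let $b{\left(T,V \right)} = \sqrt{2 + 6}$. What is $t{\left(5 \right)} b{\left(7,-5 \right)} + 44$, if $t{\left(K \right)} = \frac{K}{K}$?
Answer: $44 + 2 \sqrt{2} \approx 46.828$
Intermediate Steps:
$b{\left(T,V \right)} = 2 \sqrt{2}$ ($b{\left(T,V \right)} = \sqrt{8} = 2 \sqrt{2}$)
$t{\left(K \right)} = 1$
$t{\left(5 \right)} b{\left(7,-5 \right)} + 44 = 1 \cdot 2 \sqrt{2} + 44 = 2 \sqrt{2} + 44 = 44 + 2 \sqrt{2}$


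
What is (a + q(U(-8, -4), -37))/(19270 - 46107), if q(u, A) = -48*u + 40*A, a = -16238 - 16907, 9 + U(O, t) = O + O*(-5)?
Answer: 35729/26837 ≈ 1.3313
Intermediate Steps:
U(O, t) = -9 - 4*O (U(O, t) = -9 + (O + O*(-5)) = -9 + (O - 5*O) = -9 - 4*O)
a = -33145
(a + q(U(-8, -4), -37))/(19270 - 46107) = (-33145 + (-48*(-9 - 4*(-8)) + 40*(-37)))/(19270 - 46107) = (-33145 + (-48*(-9 + 32) - 1480))/(-26837) = (-33145 + (-48*23 - 1480))*(-1/26837) = (-33145 + (-1104 - 1480))*(-1/26837) = (-33145 - 2584)*(-1/26837) = -35729*(-1/26837) = 35729/26837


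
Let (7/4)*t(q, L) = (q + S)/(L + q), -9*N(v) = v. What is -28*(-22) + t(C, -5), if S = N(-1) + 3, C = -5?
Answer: 194074/315 ≈ 616.11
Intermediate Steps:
N(v) = -v/9
S = 28/9 (S = -⅑*(-1) + 3 = ⅑ + 3 = 28/9 ≈ 3.1111)
t(q, L) = 4*(28/9 + q)/(7*(L + q)) (t(q, L) = 4*((q + 28/9)/(L + q))/7 = 4*((28/9 + q)/(L + q))/7 = 4*(28/9 + q)/(7*(L + q)))
-28*(-22) + t(C, -5) = -28*(-22) + 4*(28 + 9*(-5))/(63*(-5 - 5)) = 616 + (4/63)*(28 - 45)/(-10) = 616 + (4/63)*(-⅒)*(-17) = 616 + 34/315 = 194074/315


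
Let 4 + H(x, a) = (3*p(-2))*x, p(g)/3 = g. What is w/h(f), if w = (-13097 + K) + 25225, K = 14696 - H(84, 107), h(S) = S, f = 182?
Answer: 1090/7 ≈ 155.71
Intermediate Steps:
p(g) = 3*g
H(x, a) = -4 - 18*x (H(x, a) = -4 + (3*(3*(-2)))*x = -4 + (3*(-6))*x = -4 - 18*x)
K = 16212 (K = 14696 - (-4 - 18*84) = 14696 - (-4 - 1512) = 14696 - 1*(-1516) = 14696 + 1516 = 16212)
w = 28340 (w = (-13097 + 16212) + 25225 = 3115 + 25225 = 28340)
w/h(f) = 28340/182 = 28340*(1/182) = 1090/7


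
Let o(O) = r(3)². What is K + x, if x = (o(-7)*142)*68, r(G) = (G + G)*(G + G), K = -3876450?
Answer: 8637726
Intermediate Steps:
r(G) = 4*G² (r(G) = (2*G)*(2*G) = 4*G²)
o(O) = 1296 (o(O) = (4*3²)² = (4*9)² = 36² = 1296)
x = 12514176 (x = (1296*142)*68 = 184032*68 = 12514176)
K + x = -3876450 + 12514176 = 8637726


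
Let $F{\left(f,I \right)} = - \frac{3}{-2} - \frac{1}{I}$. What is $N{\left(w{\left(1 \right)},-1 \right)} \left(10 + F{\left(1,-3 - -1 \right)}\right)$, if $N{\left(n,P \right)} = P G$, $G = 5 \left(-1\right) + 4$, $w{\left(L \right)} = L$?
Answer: $12$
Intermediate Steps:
$F{\left(f,I \right)} = \frac{3}{2} - \frac{1}{I}$ ($F{\left(f,I \right)} = \left(-3\right) \left(- \frac{1}{2}\right) - \frac{1}{I} = \frac{3}{2} - \frac{1}{I}$)
$G = -1$ ($G = -5 + 4 = -1$)
$N{\left(n,P \right)} = - P$ ($N{\left(n,P \right)} = P \left(-1\right) = - P$)
$N{\left(w{\left(1 \right)},-1 \right)} \left(10 + F{\left(1,-3 - -1 \right)}\right) = \left(-1\right) \left(-1\right) \left(10 + \left(\frac{3}{2} - \frac{1}{-3 - -1}\right)\right) = 1 \left(10 + \left(\frac{3}{2} - \frac{1}{-3 + 1}\right)\right) = 1 \left(10 + \left(\frac{3}{2} - \frac{1}{-2}\right)\right) = 1 \left(10 + \left(\frac{3}{2} - - \frac{1}{2}\right)\right) = 1 \left(10 + \left(\frac{3}{2} + \frac{1}{2}\right)\right) = 1 \left(10 + 2\right) = 1 \cdot 12 = 12$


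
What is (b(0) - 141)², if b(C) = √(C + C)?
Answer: 19881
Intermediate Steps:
b(C) = √2*√C (b(C) = √(2*C) = √2*√C)
(b(0) - 141)² = (√2*√0 - 141)² = (√2*0 - 141)² = (0 - 141)² = (-141)² = 19881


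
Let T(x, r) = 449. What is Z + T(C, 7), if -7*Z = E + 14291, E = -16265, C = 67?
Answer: 731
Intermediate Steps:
Z = 282 (Z = -(-16265 + 14291)/7 = -1/7*(-1974) = 282)
Z + T(C, 7) = 282 + 449 = 731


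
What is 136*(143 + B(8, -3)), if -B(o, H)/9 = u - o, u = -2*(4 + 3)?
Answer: 46376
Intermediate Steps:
u = -14 (u = -2*7 = -14)
B(o, H) = 126 + 9*o (B(o, H) = -9*(-14 - o) = 126 + 9*o)
136*(143 + B(8, -3)) = 136*(143 + (126 + 9*8)) = 136*(143 + (126 + 72)) = 136*(143 + 198) = 136*341 = 46376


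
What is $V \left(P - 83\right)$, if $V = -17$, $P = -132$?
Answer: $3655$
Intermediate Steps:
$V \left(P - 83\right) = - 17 \left(-132 - 83\right) = \left(-17\right) \left(-215\right) = 3655$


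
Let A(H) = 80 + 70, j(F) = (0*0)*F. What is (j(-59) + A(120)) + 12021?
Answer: 12171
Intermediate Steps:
j(F) = 0 (j(F) = 0*F = 0)
A(H) = 150
(j(-59) + A(120)) + 12021 = (0 + 150) + 12021 = 150 + 12021 = 12171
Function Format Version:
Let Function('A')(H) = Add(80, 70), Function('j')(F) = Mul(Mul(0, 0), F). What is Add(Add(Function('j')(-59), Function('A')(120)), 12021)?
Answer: 12171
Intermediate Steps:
Function('j')(F) = 0 (Function('j')(F) = Mul(0, F) = 0)
Function('A')(H) = 150
Add(Add(Function('j')(-59), Function('A')(120)), 12021) = Add(Add(0, 150), 12021) = Add(150, 12021) = 12171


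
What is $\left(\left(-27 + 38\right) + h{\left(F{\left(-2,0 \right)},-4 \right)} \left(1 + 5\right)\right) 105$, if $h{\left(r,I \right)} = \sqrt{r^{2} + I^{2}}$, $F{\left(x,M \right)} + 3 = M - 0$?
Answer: $4305$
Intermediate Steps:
$F{\left(x,M \right)} = -3 + M$ ($F{\left(x,M \right)} = -3 + \left(M - 0\right) = -3 + \left(M + 0\right) = -3 + M$)
$h{\left(r,I \right)} = \sqrt{I^{2} + r^{2}}$
$\left(\left(-27 + 38\right) + h{\left(F{\left(-2,0 \right)},-4 \right)} \left(1 + 5\right)\right) 105 = \left(\left(-27 + 38\right) + \sqrt{\left(-4\right)^{2} + \left(-3 + 0\right)^{2}} \left(1 + 5\right)\right) 105 = \left(11 + \sqrt{16 + \left(-3\right)^{2}} \cdot 6\right) 105 = \left(11 + \sqrt{16 + 9} \cdot 6\right) 105 = \left(11 + \sqrt{25} \cdot 6\right) 105 = \left(11 + 5 \cdot 6\right) 105 = \left(11 + 30\right) 105 = 41 \cdot 105 = 4305$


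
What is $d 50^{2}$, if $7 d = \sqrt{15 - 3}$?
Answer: $\frac{5000 \sqrt{3}}{7} \approx 1237.2$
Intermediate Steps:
$d = \frac{2 \sqrt{3}}{7}$ ($d = \frac{\sqrt{15 - 3}}{7} = \frac{\sqrt{12}}{7} = \frac{2 \sqrt{3}}{7} \approx 0.49487$)
$d 50^{2} = \frac{2 \sqrt{3}}{7} \cdot 50^{2} = \frac{2 \sqrt{3}}{7} \cdot 2500 = \frac{5000 \sqrt{3}}{7}$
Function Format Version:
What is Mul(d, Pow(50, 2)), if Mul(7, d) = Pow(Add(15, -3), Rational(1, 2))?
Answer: Mul(Rational(5000, 7), Pow(3, Rational(1, 2))) ≈ 1237.2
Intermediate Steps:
d = Mul(Rational(2, 7), Pow(3, Rational(1, 2))) (d = Mul(Rational(1, 7), Pow(Add(15, -3), Rational(1, 2))) = Mul(Rational(1, 7), Pow(12, Rational(1, 2))) = Mul(Rational(1, 7), Mul(2, Pow(3, Rational(1, 2)))) = Mul(Rational(2, 7), Pow(3, Rational(1, 2))) ≈ 0.49487)
Mul(d, Pow(50, 2)) = Mul(Mul(Rational(2, 7), Pow(3, Rational(1, 2))), Pow(50, 2)) = Mul(Mul(Rational(2, 7), Pow(3, Rational(1, 2))), 2500) = Mul(Rational(5000, 7), Pow(3, Rational(1, 2)))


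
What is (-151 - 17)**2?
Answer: 28224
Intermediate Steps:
(-151 - 17)**2 = (-168)**2 = 28224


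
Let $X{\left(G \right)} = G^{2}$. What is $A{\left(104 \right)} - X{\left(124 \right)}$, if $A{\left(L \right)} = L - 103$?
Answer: $-15375$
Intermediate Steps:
$A{\left(L \right)} = -103 + L$
$A{\left(104 \right)} - X{\left(124 \right)} = \left(-103 + 104\right) - 124^{2} = 1 - 15376 = -15375$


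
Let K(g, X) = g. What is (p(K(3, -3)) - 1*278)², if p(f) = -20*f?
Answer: 114244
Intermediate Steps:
(p(K(3, -3)) - 1*278)² = (-20*3 - 1*278)² = (-60 - 278)² = (-338)² = 114244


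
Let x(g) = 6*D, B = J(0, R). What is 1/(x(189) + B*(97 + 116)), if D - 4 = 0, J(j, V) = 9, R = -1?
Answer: 1/1941 ≈ 0.00051520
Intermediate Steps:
D = 4 (D = 4 + 0 = 4)
B = 9
x(g) = 24 (x(g) = 6*4 = 24)
1/(x(189) + B*(97 + 116)) = 1/(24 + 9*(97 + 116)) = 1/(24 + 9*213) = 1/(24 + 1917) = 1/1941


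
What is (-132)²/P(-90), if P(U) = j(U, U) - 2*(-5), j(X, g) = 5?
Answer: 5808/5 ≈ 1161.6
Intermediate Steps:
P(U) = 15 (P(U) = 5 - 2*(-5) = 5 + 10 = 15)
(-132)²/P(-90) = (-132)²/15 = 17424*(1/15) = 5808/5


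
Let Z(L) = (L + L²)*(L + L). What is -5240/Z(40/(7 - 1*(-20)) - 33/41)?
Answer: -888554688165/260304464 ≈ -3413.5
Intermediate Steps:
Z(L) = 2*L*(L + L²) (Z(L) = (L + L²)*(2*L) = 2*L*(L + L²))
-5240/Z(40/(7 - 1*(-20)) - 33/41) = -5240*1/(2*(1 + (40/(7 - 1*(-20)) - 33/41))*(40/(7 - 1*(-20)) - 33/41)²) = -5240*1/(2*(1 + (40/(7 + 20) - 33*1/41))*(40/(7 + 20) - 33*1/41)²) = -5240*1/(2*(1 + (40/27 - 33/41))*(40/27 - 33/41)²) = -5240*1225449/(1122002*(1 + 749/1107)) = -5240/(2*(561001/1225449)*(1856/1107)) = -5240/2082435712/1356572043 = -5240*1356572043/2082435712 = -888554688165/260304464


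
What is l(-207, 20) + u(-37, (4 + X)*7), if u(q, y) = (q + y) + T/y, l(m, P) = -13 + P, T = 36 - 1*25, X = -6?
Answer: -627/14 ≈ -44.786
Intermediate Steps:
T = 11 (T = 36 - 25 = 11)
u(q, y) = q + y + 11/y (u(q, y) = (q + y) + 11/y = q + y + 11/y)
l(-207, 20) + u(-37, (4 + X)*7) = (-13 + 20) + (-37 + (4 - 6)*7 + 11/(((4 - 6)*7))) = 7 + (-37 - 2*7 + 11/((-2*7))) = 7 + (-37 - 14 + 11/(-14)) = 7 + (-37 - 14 + 11*(-1/14)) = 7 + (-37 - 14 - 11/14) = 7 - 725/14 = -627/14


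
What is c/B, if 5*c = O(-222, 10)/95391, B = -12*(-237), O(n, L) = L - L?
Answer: 0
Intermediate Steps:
O(n, L) = 0
B = 2844
c = 0 (c = (0/95391)/5 = (0*(1/95391))/5 = (1/5)*0 = 0)
c/B = 0/2844 = 0*(1/2844) = 0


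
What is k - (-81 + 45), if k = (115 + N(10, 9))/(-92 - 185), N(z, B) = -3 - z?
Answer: 9870/277 ≈ 35.632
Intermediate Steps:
k = -102/277 (k = (115 + (-3 - 1*10))/(-92 - 185) = (115 + (-3 - 10))/(-277) = (115 - 13)*(-1/277) = 102*(-1/277) = -102/277 ≈ -0.36823)
k - (-81 + 45) = -102/277 - (-81 + 45) = -102/277 - 1*(-36) = -102/277 + 36 = 9870/277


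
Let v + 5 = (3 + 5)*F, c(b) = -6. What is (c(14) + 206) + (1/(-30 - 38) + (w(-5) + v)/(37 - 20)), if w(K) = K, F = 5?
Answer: 807/4 ≈ 201.75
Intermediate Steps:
v = 35 (v = -5 + (3 + 5)*5 = -5 + 8*5 = -5 + 40 = 35)
(c(14) + 206) + (1/(-30 - 38) + (w(-5) + v)/(37 - 20)) = (-6 + 206) + (1/(-30 - 38) + (-5 + 35)/(37 - 20)) = 200 + (1/(-68) + 30/17) = 200 + (-1/68 + 30*(1/17)) = 200 + (-1/68 + 30/17) = 200 + 7/4 = 807/4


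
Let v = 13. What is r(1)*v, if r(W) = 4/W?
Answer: 52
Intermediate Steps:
r(1)*v = (4/1)*13 = (4*1)*13 = 4*13 = 52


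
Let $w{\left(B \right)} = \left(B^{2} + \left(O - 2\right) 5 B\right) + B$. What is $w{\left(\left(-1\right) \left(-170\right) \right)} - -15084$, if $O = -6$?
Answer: $37354$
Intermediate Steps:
$w{\left(B \right)} = B^{2} - 39 B$ ($w{\left(B \right)} = \left(B^{2} + \left(-6 - 2\right) 5 B\right) + B = \left(B^{2} + \left(-8\right) 5 B\right) + B = \left(B^{2} - 40 B\right) + B = B^{2} - 39 B$)
$w{\left(\left(-1\right) \left(-170\right) \right)} - -15084 = \left(-1\right) \left(-170\right) \left(-39 - -170\right) - -15084 = 170 \left(-39 + 170\right) + 15084 = 170 \cdot 131 + 15084 = 22270 + 15084 = 37354$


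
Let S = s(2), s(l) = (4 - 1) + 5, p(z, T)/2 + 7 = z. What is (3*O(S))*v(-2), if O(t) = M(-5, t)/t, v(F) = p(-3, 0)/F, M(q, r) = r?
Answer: 30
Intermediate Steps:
p(z, T) = -14 + 2*z
v(F) = -20/F (v(F) = (-14 + 2*(-3))/F = (-14 - 6)/F = -20/F)
s(l) = 8 (s(l) = 3 + 5 = 8)
S = 8
O(t) = 1 (O(t) = t/t = 1)
(3*O(S))*v(-2) = (3*1)*(-20/(-2)) = 3*(-20*(-1/2)) = 3*10 = 30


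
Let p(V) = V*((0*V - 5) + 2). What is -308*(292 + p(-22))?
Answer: -110264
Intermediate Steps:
p(V) = -3*V (p(V) = V*((0 - 5) + 2) = V*(-5 + 2) = V*(-3) = -3*V)
-308*(292 + p(-22)) = -308*(292 - 3*(-22)) = -308*(292 + 66) = -308*358 = -110264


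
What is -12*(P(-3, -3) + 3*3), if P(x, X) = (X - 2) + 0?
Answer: -48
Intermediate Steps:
P(x, X) = -2 + X (P(x, X) = (-2 + X) + 0 = -2 + X)
-12*(P(-3, -3) + 3*3) = -12*((-2 - 3) + 3*3) = -12*(-5 + 9) = -12*4 = -48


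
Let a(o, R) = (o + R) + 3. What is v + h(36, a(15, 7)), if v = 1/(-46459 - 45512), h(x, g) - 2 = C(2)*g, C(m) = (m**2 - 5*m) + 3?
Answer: -6713884/91971 ≈ -73.000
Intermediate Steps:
C(m) = 3 + m**2 - 5*m
a(o, R) = 3 + R + o (a(o, R) = (R + o) + 3 = 3 + R + o)
h(x, g) = 2 - 3*g (h(x, g) = 2 + (3 + 2**2 - 5*2)*g = 2 + (3 + 4 - 10)*g = 2 - 3*g)
v = -1/91971 (v = 1/(-91971) = -1/91971 ≈ -1.0873e-5)
v + h(36, a(15, 7)) = -1/91971 + (2 - 3*(3 + 7 + 15)) = -1/91971 + (2 - 3*25) = -1/91971 + (2 - 75) = -1/91971 - 73 = -6713884/91971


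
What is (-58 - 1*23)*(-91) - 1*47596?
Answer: -40225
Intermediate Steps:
(-58 - 1*23)*(-91) - 1*47596 = (-58 - 23)*(-91) - 47596 = -81*(-91) - 47596 = 7371 - 47596 = -40225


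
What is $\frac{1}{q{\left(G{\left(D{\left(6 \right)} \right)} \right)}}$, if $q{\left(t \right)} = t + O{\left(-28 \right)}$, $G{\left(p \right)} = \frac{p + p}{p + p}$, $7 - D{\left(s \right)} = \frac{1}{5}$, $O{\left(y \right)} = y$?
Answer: $- \frac{1}{27} \approx -0.037037$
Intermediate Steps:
$D{\left(s \right)} = \frac{34}{5}$ ($D{\left(s \right)} = 7 - \frac{1}{5} = \frac{34}{5}$)
$G{\left(p \right)} = 1$ ($G{\left(p \right)} = \frac{2 p}{2 p} = 2 p \frac{1}{2 p} = 1$)
$q{\left(t \right)} = -28 + t$ ($q{\left(t \right)} = t - 28 = -28 + t$)
$\frac{1}{q{\left(G{\left(D{\left(6 \right)} \right)} \right)}} = \frac{1}{-28 + 1} = \frac{1}{-27} = - \frac{1}{27}$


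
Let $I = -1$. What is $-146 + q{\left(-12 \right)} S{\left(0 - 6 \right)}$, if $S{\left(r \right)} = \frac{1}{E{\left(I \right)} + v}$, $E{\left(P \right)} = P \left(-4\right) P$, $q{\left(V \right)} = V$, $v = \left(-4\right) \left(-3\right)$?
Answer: $- \frac{295}{2} \approx -147.5$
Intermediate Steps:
$v = 12$
$E{\left(P \right)} = - 4 P^{2}$ ($E{\left(P \right)} = - 4 P P = - 4 P^{2}$)
$S{\left(r \right)} = \frac{1}{8}$ ($S{\left(r \right)} = \frac{1}{- 4 \left(-1\right)^{2} + 12} = \frac{1}{\left(-4\right) 1 + 12} = \frac{1}{-4 + 12} = \frac{1}{8}$)
$-146 + q{\left(-12 \right)} S{\left(0 - 6 \right)} = -146 - \frac{3}{2} = - \frac{295}{2}$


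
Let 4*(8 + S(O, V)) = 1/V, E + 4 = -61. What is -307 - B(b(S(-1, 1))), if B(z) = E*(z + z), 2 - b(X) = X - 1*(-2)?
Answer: 1401/2 ≈ 700.50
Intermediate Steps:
E = -65 (E = -4 - 61 = -65)
S(O, V) = -8 + 1/(4*V)
b(X) = -X (b(X) = 2 - (X - 1*(-2)) = 2 - (X + 2) = 2 - (2 + X) = 2 + (-2 - X) = -X)
B(z) = -130*z (B(z) = -65*(z + z) = -130*z)
-307 - B(b(S(-1, 1))) = -307 - (-130)*(-(-8 + (1/4)/1)) = -307 - (-130)*(-(-8 + (1/4)*1)) = -307 - (-130)*(-(-8 + 1/4)) = -307 - (-130)*(-1*(-31/4)) = -307 - (-130)*31/4 = -307 - 1*(-2015/2) = -307 + 2015/2 = 1401/2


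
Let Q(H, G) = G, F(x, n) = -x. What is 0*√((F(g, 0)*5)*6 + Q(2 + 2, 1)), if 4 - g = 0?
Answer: 0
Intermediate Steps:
g = 4 (g = 4 - 1*0 = 4 + 0 = 4)
0*√((F(g, 0)*5)*6 + Q(2 + 2, 1)) = 0*√((-1*4*5)*6 + 1) = 0*√(-4*5*6 + 1) = 0*√(-20*6 + 1) = 0*√(-120 + 1) = 0*√(-119) = 0*(I*√119) = 0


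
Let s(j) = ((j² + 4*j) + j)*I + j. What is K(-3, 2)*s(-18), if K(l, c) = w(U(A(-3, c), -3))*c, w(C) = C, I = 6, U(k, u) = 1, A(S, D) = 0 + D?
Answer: 2772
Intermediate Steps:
A(S, D) = D
K(l, c) = c (K(l, c) = 1*c = c)
s(j) = 6*j² + 31*j (s(j) = ((j² + 4*j) + j)*6 + j = (j² + 5*j)*6 + j = (6*j² + 30*j) + j = 6*j² + 31*j)
K(-3, 2)*s(-18) = 2*(-18*(31 + 6*(-18))) = 2*(-18*(31 - 108)) = 2*(-18*(-77)) = 2*1386 = 2772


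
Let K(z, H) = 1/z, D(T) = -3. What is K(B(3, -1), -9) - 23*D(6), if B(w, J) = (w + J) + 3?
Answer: 346/5 ≈ 69.200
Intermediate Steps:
B(w, J) = 3 + J + w (B(w, J) = (J + w) + 3 = 3 + J + w)
K(B(3, -1), -9) - 23*D(6) = 1/(3 - 1 + 3) - 23*(-3) = 1/5 + 69 = ⅕ + 69 = 346/5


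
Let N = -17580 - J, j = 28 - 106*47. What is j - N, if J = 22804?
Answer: 35430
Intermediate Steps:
j = -4954 (j = 28 - 4982 = -4954)
N = -40384 (N = -17580 - 1*22804 = -17580 - 22804 = -40384)
j - N = -4954 - 1*(-40384) = -4954 + 40384 = 35430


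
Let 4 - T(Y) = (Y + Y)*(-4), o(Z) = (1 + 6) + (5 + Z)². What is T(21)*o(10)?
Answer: 39904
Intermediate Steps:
o(Z) = 7 + (5 + Z)²
T(Y) = 4 + 8*Y (T(Y) = 4 - (Y + Y)*(-4) = 4 - 2*Y*(-4) = 4 - (-8)*Y = 4 + 8*Y)
T(21)*o(10) = (4 + 8*21)*(7 + (5 + 10)²) = (4 + 168)*(7 + 15²) = 172*(7 + 225) = 172*232 = 39904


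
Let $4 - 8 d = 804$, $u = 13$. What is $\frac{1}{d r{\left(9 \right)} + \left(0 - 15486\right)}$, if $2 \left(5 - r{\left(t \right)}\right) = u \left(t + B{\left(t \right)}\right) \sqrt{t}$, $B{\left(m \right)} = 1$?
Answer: $\frac{1}{3514} \approx 0.00028458$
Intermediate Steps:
$r{\left(t \right)} = 5 - \frac{\sqrt{t} \left(13 + 13 t\right)}{2}$ ($r{\left(t \right)} = 5 - \frac{13 \left(t + 1\right) \sqrt{t}}{2} = 5 - \frac{13 \left(1 + t\right) \sqrt{t}}{2} = 5 - \frac{\left(13 + 13 t\right) \sqrt{t}}{2} = 5 - \frac{\sqrt{t} \left(13 + 13 t\right)}{2}$)
$d = -100$ ($d = \frac{1}{2} - \frac{201}{2} = -100$)
$\frac{1}{d r{\left(9 \right)} + \left(0 - 15486\right)} = \frac{1}{- 100 \left(5 - \frac{13 \sqrt{9}}{2} - \frac{13 \cdot 9^{\frac{3}{2}}}{2}\right) + \left(0 - 15486\right)} = \frac{1}{- 100 \left(5 - \frac{39}{2} - \frac{351}{2}\right) + \left(0 - 15486\right)} = \frac{1}{- 100 \left(5 - \frac{39}{2} - \frac{351}{2}\right) - 15486} = \frac{1}{\left(-100\right) \left(-190\right) - 15486} = \frac{1}{19000 - 15486} = \frac{1}{3514}$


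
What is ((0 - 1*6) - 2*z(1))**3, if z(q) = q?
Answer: -512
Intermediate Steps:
((0 - 1*6) - 2*z(1))**3 = ((0 - 1*6) - 2*1)**3 = ((0 - 6) - 2)**3 = (-6 - 2)**3 = (-8)**3 = -512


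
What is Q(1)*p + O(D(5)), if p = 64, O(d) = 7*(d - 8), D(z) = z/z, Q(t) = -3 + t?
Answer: -177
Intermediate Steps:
D(z) = 1
O(d) = -56 + 7*d (O(d) = 7*(-8 + d) = -56 + 7*d)
Q(1)*p + O(D(5)) = (-3 + 1)*64 + (-56 + 7*1) = -2*64 + (-56 + 7) = -128 - 49 = -177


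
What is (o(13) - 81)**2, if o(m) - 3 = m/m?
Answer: 5929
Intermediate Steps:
o(m) = 4 (o(m) = 3 + m/m = 3 + 1 = 4)
(o(13) - 81)**2 = (4 - 81)**2 = (-77)**2 = 5929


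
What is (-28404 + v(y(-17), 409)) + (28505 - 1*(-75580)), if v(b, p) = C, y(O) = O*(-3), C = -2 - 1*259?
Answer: 75420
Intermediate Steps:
C = -261 (C = -2 - 259 = -261)
y(O) = -3*O
v(b, p) = -261
(-28404 + v(y(-17), 409)) + (28505 - 1*(-75580)) = (-28404 - 261) + (28505 - 1*(-75580)) = -28665 + (28505 + 75580) = -28665 + 104085 = 75420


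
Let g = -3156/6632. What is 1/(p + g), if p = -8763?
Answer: -1658/14529843 ≈ -0.00011411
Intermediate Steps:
g = -789/1658 (g = -3156*1/6632 = -789/1658 ≈ -0.47587)
1/(p + g) = 1/(-8763 - 789/1658) = 1/(-14529843/1658) = -1658/14529843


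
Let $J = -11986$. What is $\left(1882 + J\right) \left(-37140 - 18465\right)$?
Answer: $561832920$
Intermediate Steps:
$\left(1882 + J\right) \left(-37140 - 18465\right) = \left(1882 - 11986\right) \left(-37140 - 18465\right) = \left(-10104\right) \left(-55605\right) = 561832920$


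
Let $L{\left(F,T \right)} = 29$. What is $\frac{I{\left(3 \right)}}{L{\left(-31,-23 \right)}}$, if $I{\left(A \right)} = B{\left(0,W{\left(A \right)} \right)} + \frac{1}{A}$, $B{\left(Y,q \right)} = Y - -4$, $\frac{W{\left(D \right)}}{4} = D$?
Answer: $\frac{13}{87} \approx 0.14943$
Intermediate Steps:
$W{\left(D \right)} = 4 D$
$B{\left(Y,q \right)} = 4 + Y$ ($B{\left(Y,q \right)} = Y + 4 = 4 + Y$)
$I{\left(A \right)} = 4 + \frac{1}{A}$ ($I{\left(A \right)} = \left(4 + 0\right) + \frac{1}{A} = 4 + \frac{1}{A}$)
$\frac{I{\left(3 \right)}}{L{\left(-31,-23 \right)}} = \frac{4 + \frac{1}{3}}{29} = \left(4 + \frac{1}{3}\right) \frac{1}{29} = \frac{13}{3} \cdot \frac{1}{29} = \frac{13}{87}$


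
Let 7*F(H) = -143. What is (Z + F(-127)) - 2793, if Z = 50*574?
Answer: 181206/7 ≈ 25887.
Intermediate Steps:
Z = 28700
F(H) = -143/7 (F(H) = (1/7)*(-143) = -143/7)
(Z + F(-127)) - 2793 = (28700 - 143/7) - 2793 = 200757/7 - 2793 = 181206/7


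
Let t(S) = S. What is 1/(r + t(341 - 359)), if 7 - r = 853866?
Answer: -1/853877 ≈ -1.1711e-6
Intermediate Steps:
r = -853859 (r = 7 - 1*853866 = 7 - 853866 = -853859)
1/(r + t(341 - 359)) = 1/(-853859 + (341 - 359)) = 1/(-853859 - 18) = 1/(-853877) = -1/853877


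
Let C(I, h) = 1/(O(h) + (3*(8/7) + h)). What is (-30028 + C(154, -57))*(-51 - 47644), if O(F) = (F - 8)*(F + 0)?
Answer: 7321332004747/5112 ≈ 1.4322e+9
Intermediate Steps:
O(F) = F*(-8 + F) (O(F) = (-8 + F)*F = F*(-8 + F))
C(I, h) = 1/(24/7 + h + h*(-8 + h)) (C(I, h) = 1/(h*(-8 + h) + (3*(8/7) + h)) = 1/(h*(-8 + h) + (24/7 + h)) = 1/(24/7 + h + h*(-8 + h)))
(-30028 + C(154, -57))*(-51 - 47644) = (-30028 + 7/(24 - 49*(-57) + 7*(-57)²))*(-51 - 47644) = (-30028 + 7/(24 + 2793 + 7*3249))*(-47695) = (-30028 + 7/(24 + 2793 + 22743))*(-47695) = (-30028 + 7/25560)*(-47695) = -767515673/25560*(-47695) = 7321332004747/5112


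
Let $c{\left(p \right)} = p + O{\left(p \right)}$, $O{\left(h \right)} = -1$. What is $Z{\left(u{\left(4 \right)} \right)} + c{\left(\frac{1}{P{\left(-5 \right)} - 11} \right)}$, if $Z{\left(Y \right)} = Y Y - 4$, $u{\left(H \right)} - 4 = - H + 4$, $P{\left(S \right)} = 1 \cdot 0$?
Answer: $\frac{120}{11} \approx 10.909$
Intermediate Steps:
$P{\left(S \right)} = 0$
$u{\left(H \right)} = 8 - H$ ($u{\left(H \right)} = 4 - \left(-4 + H\right) = 8 - H$)
$Z{\left(Y \right)} = -4 + Y^{2}$ ($Z{\left(Y \right)} = Y^{2} - 4 = -4 + Y^{2}$)
$c{\left(p \right)} = -1 + p$ ($c{\left(p \right)} = p - 1 = -1 + p$)
$Z{\left(u{\left(4 \right)} \right)} + c{\left(\frac{1}{P{\left(-5 \right)} - 11} \right)} = \left(-4 + \left(8 - 4\right)^{2}\right) - \left(1 - \frac{1}{0 - 11}\right) = \left(-4 + \left(8 - 4\right)^{2}\right) - \left(1 - \frac{1}{-11}\right) = \left(-4 + 4^{2}\right) - \frac{12}{11} = \left(-4 + 16\right) - \frac{12}{11} = 12 - \frac{12}{11} = \frac{120}{11}$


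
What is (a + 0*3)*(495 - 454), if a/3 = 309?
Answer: 38007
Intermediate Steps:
a = 927 (a = 3*309 = 927)
(a + 0*3)*(495 - 454) = (927 + 0*3)*(495 - 454) = (927 + 0)*41 = 927*41 = 38007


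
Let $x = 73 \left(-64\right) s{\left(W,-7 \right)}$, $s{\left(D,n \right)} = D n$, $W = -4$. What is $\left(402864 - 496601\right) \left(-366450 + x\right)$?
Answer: $46612223042$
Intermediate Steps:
$x = -130816$ ($x = 73 \left(-64\right) \left(\left(-4\right) \left(-7\right)\right) = \left(-4672\right) 28 = -130816$)
$\left(402864 - 496601\right) \left(-366450 + x\right) = \left(402864 - 496601\right) \left(-366450 - 130816\right) = \left(-93737\right) \left(-497266\right) = 46612223042$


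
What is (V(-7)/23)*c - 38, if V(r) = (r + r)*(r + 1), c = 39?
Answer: 2402/23 ≈ 104.43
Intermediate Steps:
V(r) = 2*r*(1 + r) (V(r) = (2*r)*(1 + r) = 2*r*(1 + r))
(V(-7)/23)*c - 38 = ((2*(-7)*(1 - 7))/23)*39 - 38 = ((2*(-7)*(-6))*(1/23))*39 - 38 = (84*(1/23))*39 - 38 = (84/23)*39 - 38 = 3276/23 - 38 = 2402/23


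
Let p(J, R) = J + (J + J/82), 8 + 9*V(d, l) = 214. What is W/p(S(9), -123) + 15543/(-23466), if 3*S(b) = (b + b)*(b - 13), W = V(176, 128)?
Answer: -19798754/17423505 ≈ -1.1363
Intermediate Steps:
V(d, l) = 206/9 (V(d, l) = -8/9 + (1/9)*214 = -8/9 + 214/9 = 206/9)
W = 206/9 ≈ 22.889
S(b) = 2*b*(-13 + b)/3 (S(b) = ((b + b)*(b - 13))/3 = ((2*b)*(-13 + b))/3 = (2*b*(-13 + b))/3 = 2*b*(-13 + b)/3)
p(J, R) = 165*J/82 (p(J, R) = J + (J + J*(1/82)) = J + (J + J/82) = J + 83*J/82 = 165*J/82)
W/p(S(9), -123) + 15543/(-23466) = 206/(9*((165*((2/3)*9*(-13 + 9))/82))) + 15543/(-23466) = 206/(9*((165*((2/3)*9*(-4))/82))) + 15543*(-1/23466) = 206/(9*(((165/82)*(-24)))) - 5181/7822 = 206/(9*(-1980/41)) - 5181/7822 = (206/9)*(-41/1980) - 5181/7822 = -4223/8910 - 5181/7822 = -19798754/17423505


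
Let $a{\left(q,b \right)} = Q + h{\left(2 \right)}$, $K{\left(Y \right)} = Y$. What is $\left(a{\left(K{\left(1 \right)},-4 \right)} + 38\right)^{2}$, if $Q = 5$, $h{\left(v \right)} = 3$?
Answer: $2116$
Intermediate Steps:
$a{\left(q,b \right)} = 8$ ($a{\left(q,b \right)} = 5 + 3 = 8$)
$\left(a{\left(K{\left(1 \right)},-4 \right)} + 38\right)^{2} = \left(8 + 38\right)^{2} = 46^{2} = 2116$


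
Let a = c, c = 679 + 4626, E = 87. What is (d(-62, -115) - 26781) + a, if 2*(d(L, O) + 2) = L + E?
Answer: -42931/2 ≈ -21466.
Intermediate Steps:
c = 5305
d(L, O) = 83/2 + L/2 (d(L, O) = -2 + (L + 87)/2 = -2 + (87 + L)/2 = -2 + (87/2 + L/2) = 83/2 + L/2)
a = 5305
(d(-62, -115) - 26781) + a = ((83/2 + (½)*(-62)) - 26781) + 5305 = ((83/2 - 31) - 26781) + 5305 = (21/2 - 26781) + 5305 = -53541/2 + 5305 = -42931/2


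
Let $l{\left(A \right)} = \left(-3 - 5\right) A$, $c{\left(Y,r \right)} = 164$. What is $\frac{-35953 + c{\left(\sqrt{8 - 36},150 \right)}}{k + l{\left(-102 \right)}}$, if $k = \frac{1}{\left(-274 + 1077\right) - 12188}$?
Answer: $- \frac{407457765}{9290159} \approx -43.859$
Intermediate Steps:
$k = - \frac{1}{11385}$ ($k = \frac{1}{803 - 12188} = \frac{1}{-11385} = - \frac{1}{11385} \approx -8.7835 \cdot 10^{-5}$)
$l{\left(A \right)} = - 8 A$
$\frac{-35953 + c{\left(\sqrt{8 - 36},150 \right)}}{k + l{\left(-102 \right)}} = \frac{-35953 + 164}{- \frac{1}{11385} - -816} = - \frac{35789}{- \frac{1}{11385} + 816} = - \frac{35789}{\frac{9290159}{11385}} = \left(-35789\right) \frac{11385}{9290159} = - \frac{407457765}{9290159}$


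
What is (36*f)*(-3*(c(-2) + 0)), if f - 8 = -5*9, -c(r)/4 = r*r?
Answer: -63936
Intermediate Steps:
c(r) = -4*r² (c(r) = -4*r*r = -4*r²)
f = -37 (f = 8 - 5*9 = 8 - 45 = -37)
(36*f)*(-3*(c(-2) + 0)) = (36*(-37))*(-3*(-4*(-2)² + 0)) = -(-3996)*(-4*4 + 0) = -(-3996)*(-16 + 0) = -(-3996)*(-16) = -1332*48 = -63936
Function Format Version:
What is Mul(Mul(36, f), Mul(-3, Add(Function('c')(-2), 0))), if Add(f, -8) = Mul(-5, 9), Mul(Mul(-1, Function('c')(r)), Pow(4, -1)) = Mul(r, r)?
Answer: -63936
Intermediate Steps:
Function('c')(r) = Mul(-4, Pow(r, 2)) (Function('c')(r) = Mul(-4, Mul(r, r)) = Mul(-4, Pow(r, 2)))
f = -37 (f = Add(8, Mul(-5, 9)) = Add(8, -45) = -37)
Mul(Mul(36, f), Mul(-3, Add(Function('c')(-2), 0))) = Mul(Mul(36, -37), Mul(-3, Add(Mul(-4, Pow(-2, 2)), 0))) = Mul(-1332, Mul(-3, Add(Mul(-4, 4), 0))) = Mul(-1332, Mul(-3, Add(-16, 0))) = Mul(-1332, Mul(-3, -16)) = Mul(-1332, 48) = -63936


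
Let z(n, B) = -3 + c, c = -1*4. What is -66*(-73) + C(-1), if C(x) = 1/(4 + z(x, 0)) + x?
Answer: 14450/3 ≈ 4816.7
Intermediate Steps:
c = -4
z(n, B) = -7 (z(n, B) = -3 - 4 = -7)
C(x) = -⅓ + x (C(x) = 1/(4 - 7) + x = 1/(-3) + x = -⅓ + x)
-66*(-73) + C(-1) = -66*(-73) + (-⅓ - 1) = 4818 - 4/3 = 14450/3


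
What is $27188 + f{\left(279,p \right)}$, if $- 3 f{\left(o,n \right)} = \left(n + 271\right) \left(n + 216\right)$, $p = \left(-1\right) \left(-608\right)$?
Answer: $-214244$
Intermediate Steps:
$p = 608$
$f{\left(o,n \right)} = - \frac{\left(216 + n\right) \left(271 + n\right)}{3}$ ($f{\left(o,n \right)} = - \frac{\left(n + 271\right) \left(n + 216\right)}{3} = - \frac{\left(271 + n\right) \left(216 + n\right)}{3} = - \frac{\left(216 + n\right) \left(271 + n\right)}{3}$)
$27188 + f{\left(279,p \right)} = 27188 - \left(\frac{354632}{3} + \frac{369664}{3}\right) = 27188 - 241432 = -214244$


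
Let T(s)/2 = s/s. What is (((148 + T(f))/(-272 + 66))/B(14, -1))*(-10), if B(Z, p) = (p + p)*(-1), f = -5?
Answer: 375/103 ≈ 3.6408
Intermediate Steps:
T(s) = 2 (T(s) = 2*(s/s) = 2*1 = 2)
B(Z, p) = -2*p (B(Z, p) = (2*p)*(-1) = -2*p)
(((148 + T(f))/(-272 + 66))/B(14, -1))*(-10) = (((148 + 2)/(-272 + 66))/((-2*(-1))))*(-10) = ((150/(-206))/2)*(-10) = ((150*(-1/206))*(1/2))*(-10) = -75/103*1/2*(-10) = -75/206*(-10) = 375/103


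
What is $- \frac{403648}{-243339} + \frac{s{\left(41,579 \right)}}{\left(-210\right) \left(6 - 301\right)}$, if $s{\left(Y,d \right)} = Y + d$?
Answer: $\frac{838562126}{502495035} \approx 1.6688$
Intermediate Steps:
$- \frac{403648}{-243339} + \frac{s{\left(41,579 \right)}}{\left(-210\right) \left(6 - 301\right)} = - \frac{403648}{-243339} + \frac{41 + 579}{\left(-210\right) \left(6 - 301\right)} = \left(-403648\right) \left(- \frac{1}{243339}\right) + \frac{620}{\left(-210\right) \left(-295\right)} = \frac{403648}{243339} + \frac{620}{61950} = \frac{403648}{243339} + 620 \cdot \frac{1}{61950} = \frac{403648}{243339} + \frac{62}{6195} = \frac{838562126}{502495035}$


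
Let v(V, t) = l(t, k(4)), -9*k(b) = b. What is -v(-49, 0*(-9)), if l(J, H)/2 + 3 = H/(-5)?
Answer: 262/45 ≈ 5.8222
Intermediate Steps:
k(b) = -b/9
l(J, H) = -6 - 2*H/5 (l(J, H) = -6 + 2*(H/(-5)) = -6 + 2*(H*(-⅕)) = -6 + 2*(-H/5) = -6 - 2*H/5)
v(V, t) = -262/45 (v(V, t) = -6 - (-2)*4/45 = -6 - ⅖*(-4/9) = -6 + 8/45 = -262/45)
-v(-49, 0*(-9)) = -1*(-262/45) = 262/45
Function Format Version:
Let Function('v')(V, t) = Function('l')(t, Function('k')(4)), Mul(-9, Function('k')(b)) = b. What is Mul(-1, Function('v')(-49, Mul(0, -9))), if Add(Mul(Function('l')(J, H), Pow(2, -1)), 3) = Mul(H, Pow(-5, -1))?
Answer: Rational(262, 45) ≈ 5.8222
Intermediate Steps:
Function('k')(b) = Mul(Rational(-1, 9), b)
Function('l')(J, H) = Add(-6, Mul(Rational(-2, 5), H)) (Function('l')(J, H) = Add(-6, Mul(2, Mul(H, Pow(-5, -1)))) = Add(-6, Mul(2, Mul(H, Rational(-1, 5)))) = Add(-6, Mul(2, Mul(Rational(-1, 5), H))) = Add(-6, Mul(Rational(-2, 5), H)))
Function('v')(V, t) = Rational(-262, 45) (Function('v')(V, t) = Add(-6, Mul(Rational(-2, 5), Mul(Rational(-1, 9), 4))) = Add(-6, Mul(Rational(-2, 5), Rational(-4, 9))) = Add(-6, Rational(8, 45)) = Rational(-262, 45))
Mul(-1, Function('v')(-49, Mul(0, -9))) = Mul(-1, Rational(-262, 45)) = Rational(262, 45)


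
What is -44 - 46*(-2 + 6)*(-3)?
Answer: 508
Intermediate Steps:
-44 - 46*(-2 + 6)*(-3) = -44 - 184*(-3) = -44 - 46*(-12) = -44 + 552 = 508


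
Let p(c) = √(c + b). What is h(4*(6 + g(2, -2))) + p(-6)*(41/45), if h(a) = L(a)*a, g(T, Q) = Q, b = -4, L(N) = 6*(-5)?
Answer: -480 + 41*I*√10/45 ≈ -480.0 + 2.8812*I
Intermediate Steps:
L(N) = -30
p(c) = √(-4 + c) (p(c) = √(c - 4) = √(-4 + c))
h(a) = -30*a
h(4*(6 + g(2, -2))) + p(-6)*(41/45) = -120*(6 - 2) + √(-4 - 6)*(41/45) = -120*4 + √(-10)*(41*(1/45)) = -30*16 + (I*√10)*(41/45) = -480 + 41*I*√10/45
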